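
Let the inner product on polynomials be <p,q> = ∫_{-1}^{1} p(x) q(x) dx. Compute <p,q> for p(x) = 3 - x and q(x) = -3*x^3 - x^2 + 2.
<p,q> = 56/5

Expand the product: p(x)·q(x) = 3*x^4 - 8*x^3 - 3*x^2 - 2*x + 6.
∫_{-1}^{1} of each monomial x^k gives [2/(k+1) if k even, 0 if k odd]. Integrating term-by-term (or equivalently evaluating the antiderivative F(x) = 3*x^5/5 - 2*x^4 - x^3 - x^2 + 6*x at the endpoints):
  F(1) − F(−1) = 13/5 − (-43/5) = 56/5.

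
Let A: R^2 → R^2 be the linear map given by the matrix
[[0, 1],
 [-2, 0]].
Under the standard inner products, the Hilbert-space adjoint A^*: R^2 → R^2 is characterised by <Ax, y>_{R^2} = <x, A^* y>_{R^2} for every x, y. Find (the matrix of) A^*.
A^* = A^T =
[[0, -2],
 [1, 0]]

For real matrices with standard dot products, the defining identity <Ax, y> = <x, A^* y> gives (Ax)^T y = x^T (A^*) y, i.e. x^T A^T y = x^T (A^*) y. Since this holds for all x, y, we must have A^* = A^T. Therefore
A^* =
[[0, -2],
 [1, 0]].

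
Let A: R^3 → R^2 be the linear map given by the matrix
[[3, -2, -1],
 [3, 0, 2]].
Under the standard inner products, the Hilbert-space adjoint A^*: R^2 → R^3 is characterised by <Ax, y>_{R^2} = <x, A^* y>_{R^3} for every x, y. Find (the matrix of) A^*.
A^* = A^T =
[[3, 3],
 [-2, 0],
 [-1, 2]]

For real matrices with standard dot products, the defining identity <Ax, y> = <x, A^* y> gives (Ax)^T y = x^T (A^*) y, i.e. x^T A^T y = x^T (A^*) y. Since this holds for all x, y, we must have A^* = A^T. Therefore
A^* =
[[3, 3],
 [-2, 0],
 [-1, 2]].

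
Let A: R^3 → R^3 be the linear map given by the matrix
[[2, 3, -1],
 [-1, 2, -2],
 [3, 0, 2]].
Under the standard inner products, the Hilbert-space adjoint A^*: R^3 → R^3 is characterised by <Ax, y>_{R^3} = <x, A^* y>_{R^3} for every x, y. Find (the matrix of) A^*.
A^* = A^T =
[[2, -1, 3],
 [3, 2, 0],
 [-1, -2, 2]]

For real matrices with standard dot products, the defining identity <Ax, y> = <x, A^* y> gives (Ax)^T y = x^T (A^*) y, i.e. x^T A^T y = x^T (A^*) y. Since this holds for all x, y, we must have A^* = A^T. Therefore
A^* =
[[2, -1, 3],
 [3, 2, 0],
 [-1, -2, 2]].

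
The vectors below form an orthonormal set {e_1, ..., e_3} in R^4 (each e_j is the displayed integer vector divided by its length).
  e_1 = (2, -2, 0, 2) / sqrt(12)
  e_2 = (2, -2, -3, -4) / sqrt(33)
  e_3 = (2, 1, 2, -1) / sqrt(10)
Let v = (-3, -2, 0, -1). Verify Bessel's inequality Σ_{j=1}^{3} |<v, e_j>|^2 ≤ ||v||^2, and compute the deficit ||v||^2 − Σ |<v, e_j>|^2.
Σ |<v, e_j>|^2 = 699/110; ||v||^2 = 14; deficit = 841/110

Write each e_j = u_j / sqrt(<u_j, u_j>) where u_j is the displayed integer vector. Then <v, e_j> = <v, u_j> / sqrt(<u_j, u_j>), so |<v, e_j>|^2 = <v, u_j>^2 / <u_j, u_j>.
Coefficients: <v, e_1> = -4/sqrt(12), <v, e_2> = 2/sqrt(33), <v, e_3> = -7/sqrt(10).
Square and sum: Σ |<v, e_j>|^2 = 699/110.
Compute ||v||^2 = v·v = 14.
Deficit = 14 − 699/110 = 841/110 ≥ 0, confirming Bessel's inequality. (The deficit equals ||v − Σ <v,e_j> e_j||^2, the squared distance from v to span{e_j}.)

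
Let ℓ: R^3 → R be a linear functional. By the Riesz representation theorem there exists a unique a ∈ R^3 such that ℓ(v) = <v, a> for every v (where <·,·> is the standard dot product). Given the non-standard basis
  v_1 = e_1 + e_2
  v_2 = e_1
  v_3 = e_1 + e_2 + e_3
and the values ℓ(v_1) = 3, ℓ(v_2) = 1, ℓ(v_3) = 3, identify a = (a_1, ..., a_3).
a = (1, 2, 0)

Write a = (a_1, ..., a_3) in the standard basis. For each basis vector v_i, ℓ(v_i) = <v_i, a> is a linear equation in the a_j's. Collect the n equations into a matrix system V a = ℓ, where row i of V is v_i (expressed in the standard basis). Since V is invertible (lower-triangular with 1s on the diagonal, up to permutation), solve by back-substitution:
  V =
[[1, 1, 0],
 [1, 0, 0],
 [1, 1, 1]]
  V a = (3, 1, 3)
Solving gives a = (1, 2, 0).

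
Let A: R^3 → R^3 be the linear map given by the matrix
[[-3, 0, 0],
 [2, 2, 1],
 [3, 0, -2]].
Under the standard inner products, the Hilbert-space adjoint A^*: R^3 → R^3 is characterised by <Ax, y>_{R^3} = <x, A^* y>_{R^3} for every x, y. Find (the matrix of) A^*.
A^* = A^T =
[[-3, 2, 3],
 [0, 2, 0],
 [0, 1, -2]]

For real matrices with standard dot products, the defining identity <Ax, y> = <x, A^* y> gives (Ax)^T y = x^T (A^*) y, i.e. x^T A^T y = x^T (A^*) y. Since this holds for all x, y, we must have A^* = A^T. Therefore
A^* =
[[-3, 2, 3],
 [0, 2, 0],
 [0, 1, -2]].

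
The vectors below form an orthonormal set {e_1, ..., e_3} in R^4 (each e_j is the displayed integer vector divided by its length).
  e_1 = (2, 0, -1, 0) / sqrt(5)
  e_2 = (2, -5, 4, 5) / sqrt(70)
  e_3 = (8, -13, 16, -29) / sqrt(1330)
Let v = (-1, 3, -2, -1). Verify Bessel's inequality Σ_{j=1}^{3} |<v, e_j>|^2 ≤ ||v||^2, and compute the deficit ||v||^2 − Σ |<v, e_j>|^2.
Σ |<v, e_j>|^2 = 280/19; ||v||^2 = 15; deficit = 5/19

Write each e_j = u_j / sqrt(<u_j, u_j>) where u_j is the displayed integer vector. Then <v, e_j> = <v, u_j> / sqrt(<u_j, u_j>), so |<v, e_j>|^2 = <v, u_j>^2 / <u_j, u_j>.
Coefficients: <v, e_1> = 0/sqrt(5), <v, e_2> = -30/sqrt(70), <v, e_3> = -50/sqrt(1330).
Square and sum: Σ |<v, e_j>|^2 = 280/19.
Compute ||v||^2 = v·v = 15.
Deficit = 15 − 280/19 = 5/19 ≥ 0, confirming Bessel's inequality. (The deficit equals ||v − Σ <v,e_j> e_j||^2, the squared distance from v to span{e_j}.)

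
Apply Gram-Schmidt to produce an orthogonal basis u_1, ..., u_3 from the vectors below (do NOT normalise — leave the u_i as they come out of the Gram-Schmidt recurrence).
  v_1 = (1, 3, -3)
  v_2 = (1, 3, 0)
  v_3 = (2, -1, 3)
Orthogonal basis:
  u_1 = (1, 3, -3)
  u_2 = (9/19, 27/19, 30/19)
  u_3 = (21/10, -7/10, 0)

Apply the Gram-Schmidt recurrence
  u_1 = v_1
  u_i = v_i − Σ_{j<i} ((v_i · u_j) / (u_j · u_j)) · u_j.

Step by step this gives:
  u_1 = (1, 3, -3)
  u_2 = (9/19, 27/19, 30/19)
  u_3 = (21/10, -7/10, 0)

Orthogonality check:
  u_2 · u_1 = 0 (should be 0)
  u_3 · u_1 = 0 (should be 0)
  u_3 · u_2 = 0 (should be 0)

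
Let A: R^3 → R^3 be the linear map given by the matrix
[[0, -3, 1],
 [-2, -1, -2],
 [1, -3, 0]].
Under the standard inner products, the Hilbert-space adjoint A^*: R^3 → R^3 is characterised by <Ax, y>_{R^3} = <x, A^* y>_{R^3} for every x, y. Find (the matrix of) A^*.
A^* = A^T =
[[0, -2, 1],
 [-3, -1, -3],
 [1, -2, 0]]

For real matrices with standard dot products, the defining identity <Ax, y> = <x, A^* y> gives (Ax)^T y = x^T (A^*) y, i.e. x^T A^T y = x^T (A^*) y. Since this holds for all x, y, we must have A^* = A^T. Therefore
A^* =
[[0, -2, 1],
 [-3, -1, -3],
 [1, -2, 0]].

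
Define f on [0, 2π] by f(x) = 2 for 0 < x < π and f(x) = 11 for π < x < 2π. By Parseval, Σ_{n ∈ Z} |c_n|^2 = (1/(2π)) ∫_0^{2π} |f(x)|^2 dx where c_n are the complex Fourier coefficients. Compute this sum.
Σ |c_n|^2 = 125/2

Parseval equates the L^2 energy of f (normalised by 1/(2π)) with the ℓ^2 sum of its Fourier coefficients: (1/(2π)) ∫_0^{2π} |f|^2 = Σ |c_n|^2.
Compute the left side: (1/(2π)) [∫_0^π 2^2 dx + ∫_π^{2π} 11^2 dx] = (1/(2π)) · (4π + 121π) = (4 + 121)/2 = 125/2.
So Σ_{n ∈ Z} |c_n|^2 = 125/2.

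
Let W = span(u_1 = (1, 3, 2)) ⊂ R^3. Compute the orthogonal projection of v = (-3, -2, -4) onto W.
proj_W(v) = (-17/14, -51/14, -17/7)

Set up U = [u_1 | ... | u_1] ∈ R^(3×1). The projector onto W = col(U) is P = U (U^T U)^(-1) U^T.
Compute U^T U =
  [14],
and U^T v = (-17).
Solve U^T U · c = U^T v for the coefficients: c = (-17/14). The projection is proj_W(v) = U c.
Check: (v - proj_W(v)) · u_1 = 0  (should be 0).
Result: proj_W(v) = (-17/14, -51/14, -17/7).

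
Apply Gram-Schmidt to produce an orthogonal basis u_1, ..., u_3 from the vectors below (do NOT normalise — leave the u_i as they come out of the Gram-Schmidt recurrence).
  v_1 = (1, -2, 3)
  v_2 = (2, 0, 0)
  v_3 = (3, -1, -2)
Orthogonal basis:
  u_1 = (1, -2, 3)
  u_2 = (13/7, 2/7, -3/7)
  u_3 = (0, -21/13, -14/13)

Apply the Gram-Schmidt recurrence
  u_1 = v_1
  u_i = v_i − Σ_{j<i} ((v_i · u_j) / (u_j · u_j)) · u_j.

Step by step this gives:
  u_1 = (1, -2, 3)
  u_2 = (13/7, 2/7, -3/7)
  u_3 = (0, -21/13, -14/13)

Orthogonality check:
  u_2 · u_1 = 0 (should be 0)
  u_3 · u_1 = 0 (should be 0)
  u_3 · u_2 = 0 (should be 0)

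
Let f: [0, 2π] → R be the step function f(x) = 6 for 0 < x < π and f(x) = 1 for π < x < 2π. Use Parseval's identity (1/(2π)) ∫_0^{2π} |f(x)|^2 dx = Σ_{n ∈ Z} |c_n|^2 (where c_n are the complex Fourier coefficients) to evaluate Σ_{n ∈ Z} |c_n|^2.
Σ |c_n|^2 = 37/2

Parseval equates the L^2 energy of f (normalised by 1/(2π)) with the ℓ^2 sum of its Fourier coefficients: (1/(2π)) ∫_0^{2π} |f|^2 = Σ |c_n|^2.
Compute the left side: (1/(2π)) [∫_0^π 6^2 dx + ∫_π^{2π} 1^2 dx] = (1/(2π)) · (36π + 1π) = (36 + 1)/2 = 37/2.
So Σ_{n ∈ Z} |c_n|^2 = 37/2.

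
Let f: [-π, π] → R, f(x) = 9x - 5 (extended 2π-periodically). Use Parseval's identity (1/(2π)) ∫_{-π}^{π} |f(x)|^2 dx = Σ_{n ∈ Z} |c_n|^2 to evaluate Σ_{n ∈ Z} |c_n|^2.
Σ |c_n|^2 = 27π^2 + 25

Expand and integrate term by term over [-π, π]:
  ∫ (9x)^2 dx = 81·(2π^3/3); ∫ 2·9·(-5)·x dx = 0 (odd integrand); ∫ (-5)^2 dx = 25·2π.
So (1/(2π)) ∫_{-π}^{π} (9x - 5)^2 dx = 81π^2/3 + 25 = 27π^2 + 25.
Parseval ⇒ Σ |c_n|^2 = 27π^2 + 25.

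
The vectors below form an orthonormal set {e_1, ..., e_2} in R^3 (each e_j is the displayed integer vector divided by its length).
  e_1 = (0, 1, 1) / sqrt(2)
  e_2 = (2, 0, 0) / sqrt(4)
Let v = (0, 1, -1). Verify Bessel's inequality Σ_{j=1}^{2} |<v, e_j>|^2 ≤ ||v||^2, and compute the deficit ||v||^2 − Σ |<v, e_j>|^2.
Σ |<v, e_j>|^2 = 0; ||v||^2 = 2; deficit = 2

Write each e_j = u_j / sqrt(<u_j, u_j>) where u_j is the displayed integer vector. Then <v, e_j> = <v, u_j> / sqrt(<u_j, u_j>), so |<v, e_j>|^2 = <v, u_j>^2 / <u_j, u_j>.
Coefficients: <v, e_1> = 0/sqrt(2), <v, e_2> = 0/sqrt(4).
Square and sum: Σ |<v, e_j>|^2 = 0.
Compute ||v||^2 = v·v = 2.
Deficit = 2 − 0 = 2 ≥ 0, confirming Bessel's inequality. (The deficit equals ||v − Σ <v,e_j> e_j||^2, the squared distance from v to span{e_j}.)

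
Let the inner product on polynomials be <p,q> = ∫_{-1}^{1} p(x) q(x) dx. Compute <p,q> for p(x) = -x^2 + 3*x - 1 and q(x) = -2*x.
<p,q> = -4

Expand the product: p(x)·q(x) = 2*x^3 - 6*x^2 + 2*x.
∫_{-1}^{1} of each monomial x^k gives [2/(k+1) if k even, 0 if k odd]. Integrating term-by-term (or equivalently evaluating the antiderivative F(x) = x^4/2 - 2*x^3 + x^2 at the endpoints):
  F(1) − F(−1) = -1/2 − (7/2) = -4.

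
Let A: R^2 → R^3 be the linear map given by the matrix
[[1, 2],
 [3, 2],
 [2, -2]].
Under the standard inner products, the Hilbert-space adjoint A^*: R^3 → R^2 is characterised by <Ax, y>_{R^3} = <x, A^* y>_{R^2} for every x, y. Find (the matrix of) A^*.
A^* = A^T =
[[1, 3, 2],
 [2, 2, -2]]

For real matrices with standard dot products, the defining identity <Ax, y> = <x, A^* y> gives (Ax)^T y = x^T (A^*) y, i.e. x^T A^T y = x^T (A^*) y. Since this holds for all x, y, we must have A^* = A^T. Therefore
A^* =
[[1, 3, 2],
 [2, 2, -2]].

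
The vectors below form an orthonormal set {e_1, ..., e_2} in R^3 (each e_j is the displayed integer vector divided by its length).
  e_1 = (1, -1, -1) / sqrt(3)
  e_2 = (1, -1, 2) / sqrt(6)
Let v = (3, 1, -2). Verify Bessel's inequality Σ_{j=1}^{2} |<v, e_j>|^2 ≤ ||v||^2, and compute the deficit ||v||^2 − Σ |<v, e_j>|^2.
Σ |<v, e_j>|^2 = 6; ||v||^2 = 14; deficit = 8

Write each e_j = u_j / sqrt(<u_j, u_j>) where u_j is the displayed integer vector. Then <v, e_j> = <v, u_j> / sqrt(<u_j, u_j>), so |<v, e_j>|^2 = <v, u_j>^2 / <u_j, u_j>.
Coefficients: <v, e_1> = 4/sqrt(3), <v, e_2> = -2/sqrt(6).
Square and sum: Σ |<v, e_j>|^2 = 6.
Compute ||v||^2 = v·v = 14.
Deficit = 14 − 6 = 8 ≥ 0, confirming Bessel's inequality. (The deficit equals ||v − Σ <v,e_j> e_j||^2, the squared distance from v to span{e_j}.)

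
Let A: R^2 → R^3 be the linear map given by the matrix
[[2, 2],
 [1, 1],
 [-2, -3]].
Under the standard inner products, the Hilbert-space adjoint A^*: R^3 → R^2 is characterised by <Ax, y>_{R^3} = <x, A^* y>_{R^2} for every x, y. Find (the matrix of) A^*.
A^* = A^T =
[[2, 1, -2],
 [2, 1, -3]]

For real matrices with standard dot products, the defining identity <Ax, y> = <x, A^* y> gives (Ax)^T y = x^T (A^*) y, i.e. x^T A^T y = x^T (A^*) y. Since this holds for all x, y, we must have A^* = A^T. Therefore
A^* =
[[2, 1, -2],
 [2, 1, -3]].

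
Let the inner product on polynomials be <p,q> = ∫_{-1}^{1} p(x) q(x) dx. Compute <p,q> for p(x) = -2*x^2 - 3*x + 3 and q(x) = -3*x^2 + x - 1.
<p,q> = -154/15

Expand the product: p(x)·q(x) = 6*x^4 + 7*x^3 - 10*x^2 + 6*x - 3.
∫_{-1}^{1} of each monomial x^k gives [2/(k+1) if k even, 0 if k odd]. Integrating term-by-term (or equivalently evaluating the antiderivative F(x) = 6*x^5/5 + 7*x^4/4 - 10*x^3/3 + 3*x^2 - 3*x at the endpoints):
  F(1) − F(−1) = -23/60 − (593/60) = -154/15.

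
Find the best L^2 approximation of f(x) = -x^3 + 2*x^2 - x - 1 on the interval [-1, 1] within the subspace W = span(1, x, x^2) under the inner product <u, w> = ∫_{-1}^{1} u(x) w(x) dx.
g(x) = 2*x^2 - 8*x/5 - 1

The best approximation g ∈ W is the orthogonal projection of f onto W. Writing g = a_0 + a_1 x + a_2 x^2, the coefficients solve the normal equations G · a = b where
  G_{ij} = <φ_i, φ_j> and b_i = <f, φ_i>, with φ_0 = 1, φ_1 = x, φ_2 = x^2.
G =
  [2, 0, 2/3]
  [0, 2/3, 0]
  [2/3, 0, 2/5],
b = (-2/3, -16/15, 2/15).
Solving gives a_0 = -1, a_1 = -8/5, a_2 = 2, so
  g(x) = 2*x^2 - 8*x/5 - 1.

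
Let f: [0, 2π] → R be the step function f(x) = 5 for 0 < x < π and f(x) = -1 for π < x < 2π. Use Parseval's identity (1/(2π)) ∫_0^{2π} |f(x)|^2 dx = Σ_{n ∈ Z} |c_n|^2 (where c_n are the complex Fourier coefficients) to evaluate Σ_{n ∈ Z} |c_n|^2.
Σ |c_n|^2 = 13

Parseval equates the L^2 energy of f (normalised by 1/(2π)) with the ℓ^2 sum of its Fourier coefficients: (1/(2π)) ∫_0^{2π} |f|^2 = Σ |c_n|^2.
Compute the left side: (1/(2π)) [∫_0^π 5^2 dx + ∫_π^{2π} (-1)^2 dx] = (1/(2π)) · (25π + 1π) = (25 + 1)/2 = 13.
So Σ_{n ∈ Z} |c_n|^2 = 13.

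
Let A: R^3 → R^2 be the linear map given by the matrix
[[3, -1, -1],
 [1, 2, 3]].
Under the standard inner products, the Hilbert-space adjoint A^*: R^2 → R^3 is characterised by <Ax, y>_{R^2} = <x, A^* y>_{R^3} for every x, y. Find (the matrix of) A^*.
A^* = A^T =
[[3, 1],
 [-1, 2],
 [-1, 3]]

For real matrices with standard dot products, the defining identity <Ax, y> = <x, A^* y> gives (Ax)^T y = x^T (A^*) y, i.e. x^T A^T y = x^T (A^*) y. Since this holds for all x, y, we must have A^* = A^T. Therefore
A^* =
[[3, 1],
 [-1, 2],
 [-1, 3]].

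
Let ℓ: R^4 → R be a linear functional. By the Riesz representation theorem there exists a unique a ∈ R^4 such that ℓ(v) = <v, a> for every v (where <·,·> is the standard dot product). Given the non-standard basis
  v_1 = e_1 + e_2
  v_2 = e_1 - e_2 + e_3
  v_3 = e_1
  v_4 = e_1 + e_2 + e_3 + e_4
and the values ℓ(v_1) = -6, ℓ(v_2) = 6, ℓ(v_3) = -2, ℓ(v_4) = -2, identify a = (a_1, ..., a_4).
a = (-2, -4, 4, 0)

Write a = (a_1, ..., a_4) in the standard basis. For each basis vector v_i, ℓ(v_i) = <v_i, a> is a linear equation in the a_j's. Collect the n equations into a matrix system V a = ℓ, where row i of V is v_i (expressed in the standard basis). Since V is invertible (lower-triangular with 1s on the diagonal, up to permutation), solve by back-substitution:
  V =
[[1, 1, 0, 0],
 [1, -1, 1, 0],
 [1, 0, 0, 0],
 [1, 1, 1, 1]]
  V a = (-6, 6, -2, -2)
Solving gives a = (-2, -4, 4, 0).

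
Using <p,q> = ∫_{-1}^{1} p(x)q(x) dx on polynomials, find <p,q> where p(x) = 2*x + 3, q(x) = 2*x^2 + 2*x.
<p,q> = 20/3

Expand the product: p(x)·q(x) = 4*x^3 + 10*x^2 + 6*x.
∫_{-1}^{1} of each monomial x^k gives [2/(k+1) if k even, 0 if k odd]. Integrating term-by-term (or equivalently evaluating the antiderivative F(x) = x^4 + 10*x^3/3 + 3*x^2 at the endpoints):
  F(1) − F(−1) = 22/3 − (2/3) = 20/3.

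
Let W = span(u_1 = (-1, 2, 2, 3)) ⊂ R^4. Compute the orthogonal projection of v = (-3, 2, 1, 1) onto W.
proj_W(v) = (-2/3, 4/3, 4/3, 2)

Set up U = [u_1 | ... | u_1] ∈ R^(4×1). The projector onto W = col(U) is P = U (U^T U)^(-1) U^T.
Compute U^T U =
  [18],
and U^T v = (12).
Solve U^T U · c = U^T v for the coefficients: c = (2/3). The projection is proj_W(v) = U c.
Check: (v - proj_W(v)) · u_1 = 0  (should be 0).
Result: proj_W(v) = (-2/3, 4/3, 4/3, 2).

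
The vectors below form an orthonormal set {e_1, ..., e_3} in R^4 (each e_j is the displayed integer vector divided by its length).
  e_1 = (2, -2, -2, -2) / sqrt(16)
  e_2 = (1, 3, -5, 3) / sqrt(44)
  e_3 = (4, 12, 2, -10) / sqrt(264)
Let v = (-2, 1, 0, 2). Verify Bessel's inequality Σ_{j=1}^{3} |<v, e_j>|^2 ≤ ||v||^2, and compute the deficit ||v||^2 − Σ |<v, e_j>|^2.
Σ |<v, e_j>|^2 = 25/3; ||v||^2 = 9; deficit = 2/3

Write each e_j = u_j / sqrt(<u_j, u_j>) where u_j is the displayed integer vector. Then <v, e_j> = <v, u_j> / sqrt(<u_j, u_j>), so |<v, e_j>|^2 = <v, u_j>^2 / <u_j, u_j>.
Coefficients: <v, e_1> = -10/sqrt(16), <v, e_2> = 7/sqrt(44), <v, e_3> = -16/sqrt(264).
Square and sum: Σ |<v, e_j>|^2 = 25/3.
Compute ||v||^2 = v·v = 9.
Deficit = 9 − 25/3 = 2/3 ≥ 0, confirming Bessel's inequality. (The deficit equals ||v − Σ <v,e_j> e_j||^2, the squared distance from v to span{e_j}.)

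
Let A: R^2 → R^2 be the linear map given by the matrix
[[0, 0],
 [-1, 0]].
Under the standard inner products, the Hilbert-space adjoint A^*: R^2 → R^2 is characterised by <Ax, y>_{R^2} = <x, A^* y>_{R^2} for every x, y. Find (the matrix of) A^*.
A^* = A^T =
[[0, -1],
 [0, 0]]

For real matrices with standard dot products, the defining identity <Ax, y> = <x, A^* y> gives (Ax)^T y = x^T (A^*) y, i.e. x^T A^T y = x^T (A^*) y. Since this holds for all x, y, we must have A^* = A^T. Therefore
A^* =
[[0, -1],
 [0, 0]].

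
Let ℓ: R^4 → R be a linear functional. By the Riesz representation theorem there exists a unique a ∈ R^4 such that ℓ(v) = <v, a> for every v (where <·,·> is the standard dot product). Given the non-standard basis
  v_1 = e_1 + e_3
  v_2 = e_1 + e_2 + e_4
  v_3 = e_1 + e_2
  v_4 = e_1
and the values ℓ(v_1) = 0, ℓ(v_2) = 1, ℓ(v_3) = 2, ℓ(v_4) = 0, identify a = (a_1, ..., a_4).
a = (0, 2, 0, -1)

Write a = (a_1, ..., a_4) in the standard basis. For each basis vector v_i, ℓ(v_i) = <v_i, a> is a linear equation in the a_j's. Collect the n equations into a matrix system V a = ℓ, where row i of V is v_i (expressed in the standard basis). Since V is invertible (lower-triangular with 1s on the diagonal, up to permutation), solve by back-substitution:
  V =
[[1, 0, 1, 0],
 [1, 1, 0, 1],
 [1, 1, 0, 0],
 [1, 0, 0, 0]]
  V a = (0, 1, 2, 0)
Solving gives a = (0, 2, 0, -1).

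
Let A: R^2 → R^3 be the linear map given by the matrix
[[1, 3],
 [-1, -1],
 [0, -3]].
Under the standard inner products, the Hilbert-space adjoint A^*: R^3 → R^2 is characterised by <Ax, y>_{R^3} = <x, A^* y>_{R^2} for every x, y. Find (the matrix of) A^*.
A^* = A^T =
[[1, -1, 0],
 [3, -1, -3]]

For real matrices with standard dot products, the defining identity <Ax, y> = <x, A^* y> gives (Ax)^T y = x^T (A^*) y, i.e. x^T A^T y = x^T (A^*) y. Since this holds for all x, y, we must have A^* = A^T. Therefore
A^* =
[[1, -1, 0],
 [3, -1, -3]].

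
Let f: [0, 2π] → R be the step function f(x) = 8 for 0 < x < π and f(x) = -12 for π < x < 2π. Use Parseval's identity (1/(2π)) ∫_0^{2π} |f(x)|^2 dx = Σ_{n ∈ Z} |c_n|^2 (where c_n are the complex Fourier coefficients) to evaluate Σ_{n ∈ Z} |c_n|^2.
Σ |c_n|^2 = 104

Parseval equates the L^2 energy of f (normalised by 1/(2π)) with the ℓ^2 sum of its Fourier coefficients: (1/(2π)) ∫_0^{2π} |f|^2 = Σ |c_n|^2.
Compute the left side: (1/(2π)) [∫_0^π 8^2 dx + ∫_π^{2π} (-12)^2 dx] = (1/(2π)) · (64π + 144π) = (64 + 144)/2 = 104.
So Σ_{n ∈ Z} |c_n|^2 = 104.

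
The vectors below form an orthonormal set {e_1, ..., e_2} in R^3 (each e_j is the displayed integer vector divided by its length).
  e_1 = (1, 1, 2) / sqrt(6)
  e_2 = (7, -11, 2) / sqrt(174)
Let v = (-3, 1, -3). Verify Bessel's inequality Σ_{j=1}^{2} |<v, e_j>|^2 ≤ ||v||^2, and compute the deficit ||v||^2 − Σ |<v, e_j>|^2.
Σ |<v, e_j>|^2 = 550/29; ||v||^2 = 19; deficit = 1/29

Write each e_j = u_j / sqrt(<u_j, u_j>) where u_j is the displayed integer vector. Then <v, e_j> = <v, u_j> / sqrt(<u_j, u_j>), so |<v, e_j>|^2 = <v, u_j>^2 / <u_j, u_j>.
Coefficients: <v, e_1> = -8/sqrt(6), <v, e_2> = -38/sqrt(174).
Square and sum: Σ |<v, e_j>|^2 = 550/29.
Compute ||v||^2 = v·v = 19.
Deficit = 19 − 550/29 = 1/29 ≥ 0, confirming Bessel's inequality. (The deficit equals ||v − Σ <v,e_j> e_j||^2, the squared distance from v to span{e_j}.)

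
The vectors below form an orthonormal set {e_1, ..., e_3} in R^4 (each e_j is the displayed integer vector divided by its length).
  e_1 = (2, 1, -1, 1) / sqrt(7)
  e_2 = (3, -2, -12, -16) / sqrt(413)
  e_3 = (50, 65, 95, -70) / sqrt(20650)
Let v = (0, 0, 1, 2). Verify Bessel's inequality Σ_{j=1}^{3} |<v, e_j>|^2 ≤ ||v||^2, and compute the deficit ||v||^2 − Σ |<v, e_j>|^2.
Σ |<v, e_j>|^2 = 69/14; ||v||^2 = 5; deficit = 1/14

Write each e_j = u_j / sqrt(<u_j, u_j>) where u_j is the displayed integer vector. Then <v, e_j> = <v, u_j> / sqrt(<u_j, u_j>), so |<v, e_j>|^2 = <v, u_j>^2 / <u_j, u_j>.
Coefficients: <v, e_1> = 1/sqrt(7), <v, e_2> = -44/sqrt(413), <v, e_3> = -45/sqrt(20650).
Square and sum: Σ |<v, e_j>|^2 = 69/14.
Compute ||v||^2 = v·v = 5.
Deficit = 5 − 69/14 = 1/14 ≥ 0, confirming Bessel's inequality. (The deficit equals ||v − Σ <v,e_j> e_j||^2, the squared distance from v to span{e_j}.)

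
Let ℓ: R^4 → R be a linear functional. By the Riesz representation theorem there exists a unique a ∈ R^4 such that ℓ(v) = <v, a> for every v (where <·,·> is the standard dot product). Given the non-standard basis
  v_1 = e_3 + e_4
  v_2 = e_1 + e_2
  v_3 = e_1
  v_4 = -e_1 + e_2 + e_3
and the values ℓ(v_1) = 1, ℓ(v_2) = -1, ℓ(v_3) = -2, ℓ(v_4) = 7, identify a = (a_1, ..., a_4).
a = (-2, 1, 4, -3)

Write a = (a_1, ..., a_4) in the standard basis. For each basis vector v_i, ℓ(v_i) = <v_i, a> is a linear equation in the a_j's. Collect the n equations into a matrix system V a = ℓ, where row i of V is v_i (expressed in the standard basis). Since V is invertible (lower-triangular with 1s on the diagonal, up to permutation), solve by back-substitution:
  V =
[[0, 0, 1, 1],
 [1, 1, 0, 0],
 [1, 0, 0, 0],
 [-1, 1, 1, 0]]
  V a = (1, -1, -2, 7)
Solving gives a = (-2, 1, 4, -3).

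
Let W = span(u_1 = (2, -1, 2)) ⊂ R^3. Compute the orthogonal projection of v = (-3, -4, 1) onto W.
proj_W(v) = (0, 0, 0)

Set up U = [u_1 | ... | u_1] ∈ R^(3×1). The projector onto W = col(U) is P = U (U^T U)^(-1) U^T.
Compute U^T U =
  [9],
and U^T v = (0).
Solve U^T U · c = U^T v for the coefficients: c = (0). The projection is proj_W(v) = U c.
Check: (v - proj_W(v)) · u_1 = 0  (should be 0).
Result: proj_W(v) = (0, 0, 0).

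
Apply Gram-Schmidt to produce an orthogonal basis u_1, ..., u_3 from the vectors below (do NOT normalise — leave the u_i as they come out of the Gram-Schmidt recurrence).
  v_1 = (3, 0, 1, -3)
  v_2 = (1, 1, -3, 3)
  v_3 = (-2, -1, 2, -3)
Orthogonal basis:
  u_1 = (3, 0, 1, -3)
  u_2 = (46/19, 1, -48/19, 30/19)
  u_3 = (-5/13, -2/299, -231/299, -192/299)

Apply the Gram-Schmidt recurrence
  u_1 = v_1
  u_i = v_i − Σ_{j<i} ((v_i · u_j) / (u_j · u_j)) · u_j.

Step by step this gives:
  u_1 = (3, 0, 1, -3)
  u_2 = (46/19, 1, -48/19, 30/19)
  u_3 = (-5/13, -2/299, -231/299, -192/299)

Orthogonality check:
  u_2 · u_1 = 0 (should be 0)
  u_3 · u_1 = 0 (should be 0)
  u_3 · u_2 = 0 (should be 0)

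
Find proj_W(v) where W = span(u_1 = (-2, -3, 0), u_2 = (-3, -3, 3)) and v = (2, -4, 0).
proj_W(v) = (-1, -2, -1)

Set up U = [u_1 | ... | u_2] ∈ R^(3×2). The projector onto W = col(U) is P = U (U^T U)^(-1) U^T.
Compute U^T U =
  [13, 15]
  [15, 27],
and U^T v = (8, 6).
Solve U^T U · c = U^T v for the coefficients: c = (1, -1/3). The projection is proj_W(v) = U c.
Check: (v - proj_W(v)) · u_1 = 0  (should be 0).
Check: (v - proj_W(v)) · u_2 = 0  (should be 0).
Result: proj_W(v) = (-1, -2, -1).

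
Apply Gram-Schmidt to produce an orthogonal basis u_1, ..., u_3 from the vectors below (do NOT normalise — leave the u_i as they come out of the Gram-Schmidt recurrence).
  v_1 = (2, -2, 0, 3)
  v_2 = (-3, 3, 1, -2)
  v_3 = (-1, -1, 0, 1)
Orthogonal basis:
  u_1 = (2, -2, 0, 3)
  u_2 = (-15/17, 15/17, 1, 20/17)
  u_3 = (-73/67, -61/67, -20/67, 8/67)

Apply the Gram-Schmidt recurrence
  u_1 = v_1
  u_i = v_i − Σ_{j<i} ((v_i · u_j) / (u_j · u_j)) · u_j.

Step by step this gives:
  u_1 = (2, -2, 0, 3)
  u_2 = (-15/17, 15/17, 1, 20/17)
  u_3 = (-73/67, -61/67, -20/67, 8/67)

Orthogonality check:
  u_2 · u_1 = 0 (should be 0)
  u_3 · u_1 = 0 (should be 0)
  u_3 · u_2 = 0 (should be 0)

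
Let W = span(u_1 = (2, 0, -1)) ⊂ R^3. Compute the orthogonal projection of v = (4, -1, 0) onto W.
proj_W(v) = (16/5, 0, -8/5)

Set up U = [u_1 | ... | u_1] ∈ R^(3×1). The projector onto W = col(U) is P = U (U^T U)^(-1) U^T.
Compute U^T U =
  [5],
and U^T v = (8).
Solve U^T U · c = U^T v for the coefficients: c = (8/5). The projection is proj_W(v) = U c.
Check: (v - proj_W(v)) · u_1 = 0  (should be 0).
Result: proj_W(v) = (16/5, 0, -8/5).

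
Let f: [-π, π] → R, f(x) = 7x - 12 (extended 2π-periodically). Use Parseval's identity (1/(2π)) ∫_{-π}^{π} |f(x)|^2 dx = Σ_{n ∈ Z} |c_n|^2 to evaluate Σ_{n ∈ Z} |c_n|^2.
Σ |c_n|^2 = 49π^2/3 + 144

Expand and integrate term by term over [-π, π]:
  ∫ (7x)^2 dx = 49·(2π^3/3); ∫ 2·7·(-12)·x dx = 0 (odd integrand); ∫ (-12)^2 dx = 144·2π.
So (1/(2π)) ∫_{-π}^{π} (7x - 12)^2 dx = 49π^2/3 + 144 = 49π^2/3 + 144.
Parseval ⇒ Σ |c_n|^2 = 49π^2/3 + 144.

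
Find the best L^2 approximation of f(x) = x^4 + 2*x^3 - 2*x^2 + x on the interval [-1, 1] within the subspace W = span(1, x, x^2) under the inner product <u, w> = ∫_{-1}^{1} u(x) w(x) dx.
g(x) = -8*x^2/7 + 11*x/5 - 3/35

The best approximation g ∈ W is the orthogonal projection of f onto W. Writing g = a_0 + a_1 x + a_2 x^2, the coefficients solve the normal equations G · a = b where
  G_{ij} = <φ_i, φ_j> and b_i = <f, φ_i>, with φ_0 = 1, φ_1 = x, φ_2 = x^2.
G =
  [2, 0, 2/3]
  [0, 2/3, 0]
  [2/3, 0, 2/5],
b = (-14/15, 22/15, -18/35).
Solving gives a_0 = -3/35, a_1 = 11/5, a_2 = -8/7, so
  g(x) = -8*x^2/7 + 11*x/5 - 3/35.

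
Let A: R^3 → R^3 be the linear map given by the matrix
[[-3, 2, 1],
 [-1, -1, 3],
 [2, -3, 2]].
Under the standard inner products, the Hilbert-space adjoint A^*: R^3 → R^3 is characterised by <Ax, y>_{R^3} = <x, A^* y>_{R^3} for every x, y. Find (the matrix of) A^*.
A^* = A^T =
[[-3, -1, 2],
 [2, -1, -3],
 [1, 3, 2]]

For real matrices with standard dot products, the defining identity <Ax, y> = <x, A^* y> gives (Ax)^T y = x^T (A^*) y, i.e. x^T A^T y = x^T (A^*) y. Since this holds for all x, y, we must have A^* = A^T. Therefore
A^* =
[[-3, -1, 2],
 [2, -1, -3],
 [1, 3, 2]].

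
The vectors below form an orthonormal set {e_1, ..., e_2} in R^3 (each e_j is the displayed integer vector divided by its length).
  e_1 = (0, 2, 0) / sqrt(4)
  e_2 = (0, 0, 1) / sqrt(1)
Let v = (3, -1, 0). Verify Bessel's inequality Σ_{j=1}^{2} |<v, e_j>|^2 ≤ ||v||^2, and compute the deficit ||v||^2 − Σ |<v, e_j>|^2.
Σ |<v, e_j>|^2 = 1; ||v||^2 = 10; deficit = 9

Write each e_j = u_j / sqrt(<u_j, u_j>) where u_j is the displayed integer vector. Then <v, e_j> = <v, u_j> / sqrt(<u_j, u_j>), so |<v, e_j>|^2 = <v, u_j>^2 / <u_j, u_j>.
Coefficients: <v, e_1> = -2/sqrt(4), <v, e_2> = 0/sqrt(1).
Square and sum: Σ |<v, e_j>|^2 = 1.
Compute ||v||^2 = v·v = 10.
Deficit = 10 − 1 = 9 ≥ 0, confirming Bessel's inequality. (The deficit equals ||v − Σ <v,e_j> e_j||^2, the squared distance from v to span{e_j}.)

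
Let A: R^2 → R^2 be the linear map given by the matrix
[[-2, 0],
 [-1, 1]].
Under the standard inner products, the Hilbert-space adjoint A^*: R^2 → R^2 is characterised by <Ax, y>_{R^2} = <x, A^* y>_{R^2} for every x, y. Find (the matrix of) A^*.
A^* = A^T =
[[-2, -1],
 [0, 1]]

For real matrices with standard dot products, the defining identity <Ax, y> = <x, A^* y> gives (Ax)^T y = x^T (A^*) y, i.e. x^T A^T y = x^T (A^*) y. Since this holds for all x, y, we must have A^* = A^T. Therefore
A^* =
[[-2, -1],
 [0, 1]].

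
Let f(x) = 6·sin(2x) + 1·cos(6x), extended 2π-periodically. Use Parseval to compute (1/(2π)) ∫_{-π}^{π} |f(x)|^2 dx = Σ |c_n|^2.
Σ |c_n|^2 = 37/2

Expand |f|^2 and use orthogonality of {sin(nx), cos(mx)} on [-π, π]:
  ∫_{-π}^{π} sin(nx)^2 dx = π, ∫ cos(mx)^2 dx = π, and cross terms integrate to 0.
So ∫_{-π}^{π} f(x)^2 dx = 6^2 · π + 1^2 · π = (36 + 1)π.
Divide by 2π: (36 + 1)/2 = 37/2.
By Parseval, this equals Σ |c_n|^2.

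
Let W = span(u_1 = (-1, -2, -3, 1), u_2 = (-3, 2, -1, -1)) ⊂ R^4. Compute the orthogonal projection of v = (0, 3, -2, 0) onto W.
proj_W(v) = (-11/7, 8/7, -3/7, -4/7)

Set up U = [u_1 | ... | u_2] ∈ R^(4×2). The projector onto W = col(U) is P = U (U^T U)^(-1) U^T.
Compute U^T U =
  [15, 1]
  [1, 15],
and U^T v = (0, 8).
Solve U^T U · c = U^T v for the coefficients: c = (-1/28, 15/28). The projection is proj_W(v) = U c.
Check: (v - proj_W(v)) · u_1 = 0  (should be 0).
Check: (v - proj_W(v)) · u_2 = 0  (should be 0).
Result: proj_W(v) = (-11/7, 8/7, -3/7, -4/7).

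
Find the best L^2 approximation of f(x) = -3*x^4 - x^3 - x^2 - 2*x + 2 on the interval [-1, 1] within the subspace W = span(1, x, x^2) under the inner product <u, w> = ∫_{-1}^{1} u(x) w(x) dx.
g(x) = -25*x^2/7 - 13*x/5 + 79/35

The best approximation g ∈ W is the orthogonal projection of f onto W. Writing g = a_0 + a_1 x + a_2 x^2, the coefficients solve the normal equations G · a = b where
  G_{ij} = <φ_i, φ_j> and b_i = <f, φ_i>, with φ_0 = 1, φ_1 = x, φ_2 = x^2.
G =
  [2, 0, 2/3]
  [0, 2/3, 0]
  [2/3, 0, 2/5],
b = (32/15, -26/15, 8/105).
Solving gives a_0 = 79/35, a_1 = -13/5, a_2 = -25/7, so
  g(x) = -25*x^2/7 - 13*x/5 + 79/35.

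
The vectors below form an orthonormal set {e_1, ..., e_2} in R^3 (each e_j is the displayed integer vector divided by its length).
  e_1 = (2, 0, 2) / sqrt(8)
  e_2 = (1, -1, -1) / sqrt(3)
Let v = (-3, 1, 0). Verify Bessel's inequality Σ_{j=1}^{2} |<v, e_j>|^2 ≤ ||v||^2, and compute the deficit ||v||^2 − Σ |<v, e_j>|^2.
Σ |<v, e_j>|^2 = 59/6; ||v||^2 = 10; deficit = 1/6

Write each e_j = u_j / sqrt(<u_j, u_j>) where u_j is the displayed integer vector. Then <v, e_j> = <v, u_j> / sqrt(<u_j, u_j>), so |<v, e_j>|^2 = <v, u_j>^2 / <u_j, u_j>.
Coefficients: <v, e_1> = -6/sqrt(8), <v, e_2> = -4/sqrt(3).
Square and sum: Σ |<v, e_j>|^2 = 59/6.
Compute ||v||^2 = v·v = 10.
Deficit = 10 − 59/6 = 1/6 ≥ 0, confirming Bessel's inequality. (The deficit equals ||v − Σ <v,e_j> e_j||^2, the squared distance from v to span{e_j}.)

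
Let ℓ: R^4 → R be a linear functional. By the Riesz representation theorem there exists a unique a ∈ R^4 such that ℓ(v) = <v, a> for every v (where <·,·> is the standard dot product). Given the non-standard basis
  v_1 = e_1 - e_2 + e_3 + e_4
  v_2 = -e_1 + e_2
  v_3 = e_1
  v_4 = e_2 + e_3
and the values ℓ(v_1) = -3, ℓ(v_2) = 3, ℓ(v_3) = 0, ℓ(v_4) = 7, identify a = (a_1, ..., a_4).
a = (0, 3, 4, -4)

Write a = (a_1, ..., a_4) in the standard basis. For each basis vector v_i, ℓ(v_i) = <v_i, a> is a linear equation in the a_j's. Collect the n equations into a matrix system V a = ℓ, where row i of V is v_i (expressed in the standard basis). Since V is invertible (lower-triangular with 1s on the diagonal, up to permutation), solve by back-substitution:
  V =
[[1, -1, 1, 1],
 [-1, 1, 0, 0],
 [1, 0, 0, 0],
 [0, 1, 1, 0]]
  V a = (-3, 3, 0, 7)
Solving gives a = (0, 3, 4, -4).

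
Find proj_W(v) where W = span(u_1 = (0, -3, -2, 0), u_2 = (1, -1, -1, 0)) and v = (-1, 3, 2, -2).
proj_W(v) = (-13/14, 20/7, 31/14, 0)

Set up U = [u_1 | ... | u_2] ∈ R^(4×2). The projector onto W = col(U) is P = U (U^T U)^(-1) U^T.
Compute U^T U =
  [13, 5]
  [5, 3],
and U^T v = (-13, -6).
Solve U^T U · c = U^T v for the coefficients: c = (-9/14, -13/14). The projection is proj_W(v) = U c.
Check: (v - proj_W(v)) · u_1 = 0  (should be 0).
Check: (v - proj_W(v)) · u_2 = 0  (should be 0).
Result: proj_W(v) = (-13/14, 20/7, 31/14, 0).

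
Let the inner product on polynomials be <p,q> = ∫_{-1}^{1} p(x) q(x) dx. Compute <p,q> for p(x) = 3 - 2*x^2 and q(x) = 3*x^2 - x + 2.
<p,q> = 194/15

Expand the product: p(x)·q(x) = -6*x^4 + 2*x^3 + 5*x^2 - 3*x + 6.
∫_{-1}^{1} of each monomial x^k gives [2/(k+1) if k even, 0 if k odd]. Integrating term-by-term (or equivalently evaluating the antiderivative F(x) = -6*x^5/5 + x^4/2 + 5*x^3/3 - 3*x^2/2 + 6*x at the endpoints):
  F(1) − F(−1) = 82/15 − (-112/15) = 194/15.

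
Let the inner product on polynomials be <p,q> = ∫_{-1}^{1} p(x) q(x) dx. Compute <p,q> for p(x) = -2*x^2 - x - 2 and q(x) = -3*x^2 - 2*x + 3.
<p,q> = -124/15

Expand the product: p(x)·q(x) = 6*x^4 + 7*x^3 + 2*x^2 + x - 6.
∫_{-1}^{1} of each monomial x^k gives [2/(k+1) if k even, 0 if k odd]. Integrating term-by-term (or equivalently evaluating the antiderivative F(x) = 6*x^5/5 + 7*x^4/4 + 2*x^3/3 + x^2/2 - 6*x at the endpoints):
  F(1) − F(−1) = -113/60 − (383/60) = -124/15.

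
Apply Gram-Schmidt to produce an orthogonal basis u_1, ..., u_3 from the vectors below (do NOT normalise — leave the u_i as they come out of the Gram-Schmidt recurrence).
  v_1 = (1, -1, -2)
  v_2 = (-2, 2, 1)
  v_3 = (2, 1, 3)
Orthogonal basis:
  u_1 = (1, -1, -2)
  u_2 = (-1, 1, -1)
  u_3 = (3/2, 3/2, 0)

Apply the Gram-Schmidt recurrence
  u_1 = v_1
  u_i = v_i − Σ_{j<i} ((v_i · u_j) / (u_j · u_j)) · u_j.

Step by step this gives:
  u_1 = (1, -1, -2)
  u_2 = (-1, 1, -1)
  u_3 = (3/2, 3/2, 0)

Orthogonality check:
  u_2 · u_1 = 0 (should be 0)
  u_3 · u_1 = 0 (should be 0)
  u_3 · u_2 = 0 (should be 0)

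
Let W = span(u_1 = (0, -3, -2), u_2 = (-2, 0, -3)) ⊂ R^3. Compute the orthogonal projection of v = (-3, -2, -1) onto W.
proj_W(v) = (-138/133, -150/133, -307/133)

Set up U = [u_1 | ... | u_2] ∈ R^(3×2). The projector onto W = col(U) is P = U (U^T U)^(-1) U^T.
Compute U^T U =
  [13, 6]
  [6, 13],
and U^T v = (8, 9).
Solve U^T U · c = U^T v for the coefficients: c = (50/133, 69/133). The projection is proj_W(v) = U c.
Check: (v - proj_W(v)) · u_1 = 0  (should be 0).
Check: (v - proj_W(v)) · u_2 = 0  (should be 0).
Result: proj_W(v) = (-138/133, -150/133, -307/133).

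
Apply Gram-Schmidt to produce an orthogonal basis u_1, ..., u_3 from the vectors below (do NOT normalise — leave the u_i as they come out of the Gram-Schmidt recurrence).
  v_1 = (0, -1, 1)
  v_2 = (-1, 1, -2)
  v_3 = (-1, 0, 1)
Orthogonal basis:
  u_1 = (0, -1, 1)
  u_2 = (-1, -1/2, -1/2)
  u_3 = (-2/3, 2/3, 2/3)

Apply the Gram-Schmidt recurrence
  u_1 = v_1
  u_i = v_i − Σ_{j<i} ((v_i · u_j) / (u_j · u_j)) · u_j.

Step by step this gives:
  u_1 = (0, -1, 1)
  u_2 = (-1, -1/2, -1/2)
  u_3 = (-2/3, 2/3, 2/3)

Orthogonality check:
  u_2 · u_1 = 0 (should be 0)
  u_3 · u_1 = 0 (should be 0)
  u_3 · u_2 = 0 (should be 0)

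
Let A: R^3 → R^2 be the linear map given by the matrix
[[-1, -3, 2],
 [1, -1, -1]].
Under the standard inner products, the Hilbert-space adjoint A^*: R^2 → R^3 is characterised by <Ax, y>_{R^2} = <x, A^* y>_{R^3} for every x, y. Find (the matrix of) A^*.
A^* = A^T =
[[-1, 1],
 [-3, -1],
 [2, -1]]

For real matrices with standard dot products, the defining identity <Ax, y> = <x, A^* y> gives (Ax)^T y = x^T (A^*) y, i.e. x^T A^T y = x^T (A^*) y. Since this holds for all x, y, we must have A^* = A^T. Therefore
A^* =
[[-1, 1],
 [-3, -1],
 [2, -1]].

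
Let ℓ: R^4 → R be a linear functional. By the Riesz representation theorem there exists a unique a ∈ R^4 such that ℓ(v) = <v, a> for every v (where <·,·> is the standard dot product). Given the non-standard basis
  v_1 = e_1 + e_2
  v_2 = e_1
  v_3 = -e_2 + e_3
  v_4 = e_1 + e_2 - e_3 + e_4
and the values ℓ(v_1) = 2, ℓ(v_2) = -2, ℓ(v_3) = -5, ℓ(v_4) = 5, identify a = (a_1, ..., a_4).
a = (-2, 4, -1, 2)

Write a = (a_1, ..., a_4) in the standard basis. For each basis vector v_i, ℓ(v_i) = <v_i, a> is a linear equation in the a_j's. Collect the n equations into a matrix system V a = ℓ, where row i of V is v_i (expressed in the standard basis). Since V is invertible (lower-triangular with 1s on the diagonal, up to permutation), solve by back-substitution:
  V =
[[1, 1, 0, 0],
 [1, 0, 0, 0],
 [0, -1, 1, 0],
 [1, 1, -1, 1]]
  V a = (2, -2, -5, 5)
Solving gives a = (-2, 4, -1, 2).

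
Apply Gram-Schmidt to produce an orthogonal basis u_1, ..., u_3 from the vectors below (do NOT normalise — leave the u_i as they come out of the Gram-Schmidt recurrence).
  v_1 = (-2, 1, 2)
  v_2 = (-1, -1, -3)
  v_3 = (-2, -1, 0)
Orthogonal basis:
  u_1 = (-2, 1, 2)
  u_2 = (-19/9, -4/9, -17/9)
  u_3 = (-5/37, -40/37, 15/37)

Apply the Gram-Schmidt recurrence
  u_1 = v_1
  u_i = v_i − Σ_{j<i} ((v_i · u_j) / (u_j · u_j)) · u_j.

Step by step this gives:
  u_1 = (-2, 1, 2)
  u_2 = (-19/9, -4/9, -17/9)
  u_3 = (-5/37, -40/37, 15/37)

Orthogonality check:
  u_2 · u_1 = 0 (should be 0)
  u_3 · u_1 = 0 (should be 0)
  u_3 · u_2 = 0 (should be 0)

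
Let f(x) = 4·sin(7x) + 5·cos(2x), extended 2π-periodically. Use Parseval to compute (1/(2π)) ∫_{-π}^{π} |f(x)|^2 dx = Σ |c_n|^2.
Σ |c_n|^2 = 41/2

Expand |f|^2 and use orthogonality of {sin(nx), cos(mx)} on [-π, π]:
  ∫_{-π}^{π} sin(nx)^2 dx = π, ∫ cos(mx)^2 dx = π, and cross terms integrate to 0.
So ∫_{-π}^{π} f(x)^2 dx = 4^2 · π + 5^2 · π = (16 + 25)π.
Divide by 2π: (16 + 25)/2 = 41/2.
By Parseval, this equals Σ |c_n|^2.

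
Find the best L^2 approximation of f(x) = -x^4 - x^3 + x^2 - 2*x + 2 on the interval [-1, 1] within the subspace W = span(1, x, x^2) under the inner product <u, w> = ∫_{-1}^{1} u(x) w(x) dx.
g(x) = x^2/7 - 13*x/5 + 73/35

The best approximation g ∈ W is the orthogonal projection of f onto W. Writing g = a_0 + a_1 x + a_2 x^2, the coefficients solve the normal equations G · a = b where
  G_{ij} = <φ_i, φ_j> and b_i = <f, φ_i>, with φ_0 = 1, φ_1 = x, φ_2 = x^2.
G =
  [2, 0, 2/3]
  [0, 2/3, 0]
  [2/3, 0, 2/5],
b = (64/15, -26/15, 152/105).
Solving gives a_0 = 73/35, a_1 = -13/5, a_2 = 1/7, so
  g(x) = x^2/7 - 13*x/5 + 73/35.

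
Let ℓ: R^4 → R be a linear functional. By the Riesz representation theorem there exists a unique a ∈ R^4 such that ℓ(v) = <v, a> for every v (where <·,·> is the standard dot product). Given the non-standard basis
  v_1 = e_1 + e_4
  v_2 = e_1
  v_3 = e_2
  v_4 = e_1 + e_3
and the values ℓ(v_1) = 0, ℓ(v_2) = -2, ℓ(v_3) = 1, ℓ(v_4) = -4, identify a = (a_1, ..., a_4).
a = (-2, 1, -2, 2)

Write a = (a_1, ..., a_4) in the standard basis. For each basis vector v_i, ℓ(v_i) = <v_i, a> is a linear equation in the a_j's. Collect the n equations into a matrix system V a = ℓ, where row i of V is v_i (expressed in the standard basis). Since V is invertible (lower-triangular with 1s on the diagonal, up to permutation), solve by back-substitution:
  V =
[[1, 0, 0, 1],
 [1, 0, 0, 0],
 [0, 1, 0, 0],
 [1, 0, 1, 0]]
  V a = (0, -2, 1, -4)
Solving gives a = (-2, 1, -2, 2).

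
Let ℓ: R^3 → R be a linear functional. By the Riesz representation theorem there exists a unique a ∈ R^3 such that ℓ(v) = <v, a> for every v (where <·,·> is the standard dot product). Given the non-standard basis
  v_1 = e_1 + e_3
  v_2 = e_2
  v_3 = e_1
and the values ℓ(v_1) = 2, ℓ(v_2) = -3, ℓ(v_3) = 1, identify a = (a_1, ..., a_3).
a = (1, -3, 1)

Write a = (a_1, ..., a_3) in the standard basis. For each basis vector v_i, ℓ(v_i) = <v_i, a> is a linear equation in the a_j's. Collect the n equations into a matrix system V a = ℓ, where row i of V is v_i (expressed in the standard basis). Since V is invertible (lower-triangular with 1s on the diagonal, up to permutation), solve by back-substitution:
  V =
[[1, 0, 1],
 [0, 1, 0],
 [1, 0, 0]]
  V a = (2, -3, 1)
Solving gives a = (1, -3, 1).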